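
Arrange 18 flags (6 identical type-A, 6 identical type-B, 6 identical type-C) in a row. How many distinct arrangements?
18! / (6! × 6! × 6!) = 17153136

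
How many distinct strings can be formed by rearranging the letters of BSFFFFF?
7! / (1! × 1! × 5!) = 42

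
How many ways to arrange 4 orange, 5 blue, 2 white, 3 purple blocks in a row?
14! / (4! × 5! × 2! × 3!) = 2522520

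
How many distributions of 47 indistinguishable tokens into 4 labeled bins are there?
C(47+4-1, 4-1) = C(50, 3) = 19600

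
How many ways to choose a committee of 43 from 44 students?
C(44,43) = 44!/(43!×1!) = 44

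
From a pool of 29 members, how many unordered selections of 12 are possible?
C(29,12) = 29!/(12!×17!) = 51895935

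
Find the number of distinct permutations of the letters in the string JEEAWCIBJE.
10! / (1! × 1! × 2! × 1! × 3! × 1! × 1!) = 302400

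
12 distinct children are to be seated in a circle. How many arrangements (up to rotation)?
Circular: fix one position, arrange the rest. (12-1)! = 39916800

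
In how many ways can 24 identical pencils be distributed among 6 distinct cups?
C(24+6-1, 6-1) = C(29, 5) = 118755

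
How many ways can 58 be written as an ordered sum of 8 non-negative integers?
C(58+8-1, 8-1) = C(65, 7) = 696190560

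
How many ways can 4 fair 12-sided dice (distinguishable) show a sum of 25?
Coefficient of x^25 in (x + x² + ... + x^12)^4. By inclusion-exclusion on dice exceeding 12: Σ_j (-1)^j C(4,j)·C(25-1-12j, 3) = C(4,0)·C(24,3) - C(4,1)·C(12,3) = 1·2024 - 4·220 = 1144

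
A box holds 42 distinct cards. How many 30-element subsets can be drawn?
C(42,30) = 42!/(30!×12!) = 11058116888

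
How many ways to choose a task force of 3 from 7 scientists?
C(7,3) = 7!/(3!×4!) = 35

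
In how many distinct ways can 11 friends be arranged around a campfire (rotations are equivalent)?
Circular: fix one position, arrange the rest. (11-1)! = 3628800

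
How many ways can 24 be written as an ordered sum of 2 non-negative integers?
C(24+2-1, 2-1) = C(25, 1) = 25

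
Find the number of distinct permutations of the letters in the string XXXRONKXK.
9! / (1! × 2! × 1! × 4! × 1!) = 7560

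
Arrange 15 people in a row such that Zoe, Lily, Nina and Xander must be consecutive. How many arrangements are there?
Treat the 4 as one block: (15-4+1)! × 4! = 479001600 × 24 = 11496038400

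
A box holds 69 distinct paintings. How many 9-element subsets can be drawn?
C(69,9) = 69!/(9!×60!) = 56672074888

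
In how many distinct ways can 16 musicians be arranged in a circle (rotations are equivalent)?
Circular: fix one position, arrange the rest. (16-1)! = 1307674368000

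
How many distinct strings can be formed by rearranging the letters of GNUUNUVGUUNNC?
13! / (1! × 2! × 5! × 4! × 1!) = 1081080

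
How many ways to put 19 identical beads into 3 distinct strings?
C(19+3-1, 3-1) = C(21, 2) = 210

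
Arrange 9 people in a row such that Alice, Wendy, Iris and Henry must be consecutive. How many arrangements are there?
Treat the 4 as one block: (9-4+1)! × 4! = 720 × 24 = 17280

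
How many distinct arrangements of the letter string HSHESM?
6! / (2! × 1! × 1! × 2!) = 180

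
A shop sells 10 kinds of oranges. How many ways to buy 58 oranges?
C(58+10-1, 10-1) = C(67, 9) = 42757703560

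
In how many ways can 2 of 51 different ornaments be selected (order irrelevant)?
C(51,2) = 51!/(2!×49!) = 1275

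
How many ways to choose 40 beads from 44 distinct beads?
C(44,40) = 44!/(40!×4!) = 135751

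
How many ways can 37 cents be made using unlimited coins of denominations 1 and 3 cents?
Coefficient of x^37 in 1/(1-x^1) · 1/(1-x^3). Use j coins of 3 for j = 0..⌊37/3⌋ = 12, the rest in 1s: 12 + 1 = 13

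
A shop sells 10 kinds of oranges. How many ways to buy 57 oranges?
C(57+10-1, 10-1) = C(66, 9) = 37014131440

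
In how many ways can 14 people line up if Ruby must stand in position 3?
Fix one position: (14-1)! = 6227020800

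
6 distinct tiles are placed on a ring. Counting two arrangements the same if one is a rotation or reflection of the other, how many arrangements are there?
(6-1)!/2 = 120/2 = 60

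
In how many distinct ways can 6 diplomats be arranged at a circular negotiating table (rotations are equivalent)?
Circular: fix one position, arrange the rest. (6-1)! = 120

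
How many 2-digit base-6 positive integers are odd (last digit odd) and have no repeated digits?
Last∈{1,3,5}. Last=0: 0. Last nonzero: 3×4×P(4,0) = 12. Total = 12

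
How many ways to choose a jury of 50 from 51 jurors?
C(51,50) = 51!/(50!×1!) = 51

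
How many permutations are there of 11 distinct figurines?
11! = 39916800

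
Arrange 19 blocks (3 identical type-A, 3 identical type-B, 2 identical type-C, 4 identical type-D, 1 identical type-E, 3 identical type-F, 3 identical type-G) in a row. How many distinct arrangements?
19! / (3! × 3! × 2! × 4! × 1! × 3! × 3!) = 1955457504000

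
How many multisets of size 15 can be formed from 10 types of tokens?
C(15+10-1, 10-1) = C(24, 9) = 1307504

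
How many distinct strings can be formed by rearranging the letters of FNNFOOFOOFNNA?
13! / (1! × 4! × 4! × 4!) = 450450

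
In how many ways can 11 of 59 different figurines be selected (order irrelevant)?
C(59,11) = 59!/(11!×48!) = 279871768995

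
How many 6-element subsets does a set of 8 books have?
C(8,6) = 8!/(6!×2!) = 28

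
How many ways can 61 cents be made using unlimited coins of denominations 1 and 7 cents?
Coefficient of x^61 in 1/(1-x^1) · 1/(1-x^7). Use j coins of 7 for j = 0..⌊61/7⌋ = 8, the rest in 1s: 8 + 1 = 9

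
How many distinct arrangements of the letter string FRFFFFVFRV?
10! / (2! × 2! × 6!) = 1260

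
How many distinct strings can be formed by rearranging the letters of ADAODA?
6! / (2! × 3! × 1!) = 60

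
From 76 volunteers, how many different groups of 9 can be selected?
C(76,9) = 76!/(9!×67!) = 142466675900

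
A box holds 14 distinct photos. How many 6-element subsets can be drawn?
C(14,6) = 14!/(6!×8!) = 3003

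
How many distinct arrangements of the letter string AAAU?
4! / (3! × 1!) = 4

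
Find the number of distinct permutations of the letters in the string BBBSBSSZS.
9! / (4! × 1! × 4!) = 630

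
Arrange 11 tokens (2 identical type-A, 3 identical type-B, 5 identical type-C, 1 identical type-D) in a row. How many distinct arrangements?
11! / (2! × 3! × 5! × 1!) = 27720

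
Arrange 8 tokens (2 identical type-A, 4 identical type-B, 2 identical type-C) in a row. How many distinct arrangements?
8! / (2! × 4! × 2!) = 420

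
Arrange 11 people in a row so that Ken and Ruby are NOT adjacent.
Total - adjacent = 11! - (11-1)!×2 = 39916800 - 7257600 = 32659200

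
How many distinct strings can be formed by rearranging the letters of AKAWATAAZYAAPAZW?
16! / (2! × 1! × 2! × 1! × 1! × 8! × 1!) = 129729600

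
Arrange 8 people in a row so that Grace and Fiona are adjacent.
Treat as block: (8-1)! × 2! = 5040 × 2 = 10080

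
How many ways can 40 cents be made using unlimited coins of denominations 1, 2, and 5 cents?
Coefficient of x^40 in 1/(1-x^1) · 1/(1-x^2) · 1/(1-x^5). Case on j = number of 5-cent coins (j = 0..8); remainder r = 40 - 5j is made from {1,2} in ⌊r/2⌋+1 ways. r = 40, 35, 30, 25, 20, 15, 10, 5, 0 → 21 + 18 + 16 + 13 + 11 + 8 + 6 + 3 + 1 = 97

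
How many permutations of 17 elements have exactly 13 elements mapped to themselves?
Choose the 13 fixed points C(17,13) = 2380, derange the rest: !4 = Σ_{j=0}^{4} (-1)^j·4!/j! = 24 - 24 + 12 - 4 + 1 = 9. Product = 2380 × 9 = 21420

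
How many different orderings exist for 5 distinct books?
5! = 120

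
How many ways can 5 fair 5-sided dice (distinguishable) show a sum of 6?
Coefficient of x^6 in (x + x² + ... + x^5)^5. By inclusion-exclusion on dice exceeding 5: Σ_j (-1)^j C(5,j)·C(6-1-5j, 4) = C(5,0)·C(5,4) = 1·5 = 5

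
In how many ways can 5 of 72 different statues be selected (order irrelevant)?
C(72,5) = 72!/(5!×67!) = 13991544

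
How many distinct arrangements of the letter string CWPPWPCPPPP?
11! / (2! × 2! × 7!) = 1980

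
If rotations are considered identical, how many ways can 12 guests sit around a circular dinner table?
Circular: fix one position, arrange the rest. (12-1)! = 39916800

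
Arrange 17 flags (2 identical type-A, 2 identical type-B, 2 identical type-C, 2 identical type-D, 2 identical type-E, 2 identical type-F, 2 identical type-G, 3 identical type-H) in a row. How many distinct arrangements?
17! / (2! × 2! × 2! × 2! × 2! × 2! × 2! × 3!) = 463134672000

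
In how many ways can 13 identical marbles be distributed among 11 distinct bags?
C(13+11-1, 11-1) = C(23, 10) = 1144066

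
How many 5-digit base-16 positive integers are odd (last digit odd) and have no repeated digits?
Last∈{1,3,5,7,9,11,13,15}. Last=0: 0. Last nonzero: 8×14×P(14,3) = 244608. Total = 244608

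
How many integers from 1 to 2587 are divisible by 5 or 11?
⌊2587/5⌋ + ⌊2587/11⌋ - ⌊2587/55⌋ = 517 + 235 - 47 = 705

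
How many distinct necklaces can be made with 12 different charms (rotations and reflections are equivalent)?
(12-1)!/2 = 39916800/2 = 19958400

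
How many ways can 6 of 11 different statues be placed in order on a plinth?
P(11,6) = 11!/(11-6)! = 332640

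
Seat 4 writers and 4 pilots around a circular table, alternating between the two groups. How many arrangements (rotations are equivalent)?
Fix one of the writers: (4-1)! ways for the remaining writers, × 4! ways for the pilots = 6 × 24 = 144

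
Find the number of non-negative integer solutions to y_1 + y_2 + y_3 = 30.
C(30+3-1, 3-1) = C(32, 2) = 496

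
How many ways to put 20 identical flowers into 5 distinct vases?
C(20+5-1, 5-1) = C(24, 4) = 10626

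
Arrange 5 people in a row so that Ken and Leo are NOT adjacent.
Total - adjacent = 5! - (5-1)!×2 = 120 - 48 = 72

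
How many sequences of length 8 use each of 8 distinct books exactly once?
8! = 40320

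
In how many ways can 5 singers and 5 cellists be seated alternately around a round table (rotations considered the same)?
Fix one of the singers: (5-1)! ways for the remaining singers, × 5! ways for the cellists = 24 × 120 = 2880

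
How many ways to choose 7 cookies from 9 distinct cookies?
C(9,7) = 9!/(7!×2!) = 36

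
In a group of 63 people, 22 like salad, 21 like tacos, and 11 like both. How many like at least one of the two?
|A∪B| = |A| + |B| - |A∩B| = 22 + 21 - 11 = 32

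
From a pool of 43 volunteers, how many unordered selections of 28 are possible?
C(43,28) = 43!/(28!×15!) = 151532656696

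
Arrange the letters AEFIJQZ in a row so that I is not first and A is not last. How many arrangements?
By inclusion-exclusion: 7! - 2×(7-1)! + (7-2)! = 5040 - 1440 + 120 = 3720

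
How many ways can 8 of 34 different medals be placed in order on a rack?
P(34,8) = 34!/(34-8)! = 732058145280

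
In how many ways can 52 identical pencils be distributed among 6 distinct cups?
C(52+6-1, 6-1) = C(57, 5) = 4187106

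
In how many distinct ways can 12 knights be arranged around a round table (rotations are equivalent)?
Circular: fix one position, arrange the rest. (12-1)! = 39916800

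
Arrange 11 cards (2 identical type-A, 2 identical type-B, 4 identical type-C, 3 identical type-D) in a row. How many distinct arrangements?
11! / (2! × 2! × 4! × 3!) = 69300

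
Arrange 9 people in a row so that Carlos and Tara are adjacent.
Treat as block: (9-1)! × 2! = 40320 × 2 = 80640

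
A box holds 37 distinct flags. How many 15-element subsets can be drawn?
C(37,15) = 37!/(15!×22!) = 9364199760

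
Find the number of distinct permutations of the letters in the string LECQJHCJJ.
9! / (1! × 3! × 1! × 1! × 2! × 1!) = 30240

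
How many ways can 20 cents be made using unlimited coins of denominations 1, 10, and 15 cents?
Coefficient of x^20 in 1/(1-x^1) · 1/(1-x^10) · 1/(1-x^15). Case on j = number of 15-cent coins (j = 0..1); remainder r = 20 - 15j is made from {1,10} in ⌊r/10⌋+1 ways. r = 20, 5 → 3 + 1 = 4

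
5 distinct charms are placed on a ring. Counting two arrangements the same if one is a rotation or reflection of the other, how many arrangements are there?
(5-1)!/2 = 24/2 = 12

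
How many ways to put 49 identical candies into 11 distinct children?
C(49+11-1, 11-1) = C(59, 10) = 62828356305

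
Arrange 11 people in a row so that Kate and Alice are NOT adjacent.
Total - adjacent = 11! - (11-1)!×2 = 39916800 - 7257600 = 32659200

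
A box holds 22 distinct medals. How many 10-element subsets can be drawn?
C(22,10) = 22!/(10!×12!) = 646646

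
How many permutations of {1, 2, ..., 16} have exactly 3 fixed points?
Choose the 3 fixed points C(16,3) = 560, derange the rest: !13 = Σ_{j=0}^{13} (-1)^j·13!/j! = 6227020800 - 6227020800 + 3113510400 - 1037836800 + 259459200 - 51891840 + 8648640 - 1235520 + 154440 - 17160 + 1716 - 156 + 13 - 1 = 2290792932. Product = 560 × 2290792932 = 1282844041920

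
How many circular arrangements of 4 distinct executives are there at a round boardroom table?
Circular: fix one position, arrange the rest. (4-1)! = 6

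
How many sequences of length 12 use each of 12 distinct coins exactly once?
12! = 479001600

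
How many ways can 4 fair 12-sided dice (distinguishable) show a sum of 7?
Coefficient of x^7 in (x + x² + ... + x^12)^4. By inclusion-exclusion on dice exceeding 12: Σ_j (-1)^j C(4,j)·C(7-1-12j, 3) = C(4,0)·C(6,3) = 1·20 = 20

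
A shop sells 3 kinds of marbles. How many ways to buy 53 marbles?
C(53+3-1, 3-1) = C(55, 2) = 1485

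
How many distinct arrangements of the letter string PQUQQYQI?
8! / (1! × 1! × 1! × 4! × 1!) = 1680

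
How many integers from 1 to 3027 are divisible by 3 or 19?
⌊3027/3⌋ + ⌊3027/19⌋ - ⌊3027/57⌋ = 1009 + 159 - 53 = 1115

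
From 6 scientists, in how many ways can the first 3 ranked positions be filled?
P(6,3) = 6!/(6-3)! = 120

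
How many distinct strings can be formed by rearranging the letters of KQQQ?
4! / (3! × 1!) = 4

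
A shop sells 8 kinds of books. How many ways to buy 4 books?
C(4+8-1, 8-1) = C(11, 7) = 330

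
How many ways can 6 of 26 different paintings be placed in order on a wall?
P(26,6) = 26!/(26-6)! = 165765600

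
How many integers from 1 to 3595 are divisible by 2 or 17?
⌊3595/2⌋ + ⌊3595/17⌋ - ⌊3595/34⌋ = 1797 + 211 - 105 = 1903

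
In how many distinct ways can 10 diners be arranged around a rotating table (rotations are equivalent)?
Circular: fix one position, arrange the rest. (10-1)! = 362880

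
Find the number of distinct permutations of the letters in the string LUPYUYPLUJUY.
12! / (2! × 3! × 4! × 2! × 1!) = 831600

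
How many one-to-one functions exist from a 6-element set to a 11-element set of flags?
P(11,6) = 11!/(11-6)! = 332640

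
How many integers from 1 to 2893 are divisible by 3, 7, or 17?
⌊2893/3⌋+⌊2893/7⌋+⌊2893/17⌋ - ⌊2893/21⌋-⌊2893/51⌋-⌊2893/119⌋ + ⌊2893/357⌋ = 964+413+170 - 137-56-24 + 8 = 1338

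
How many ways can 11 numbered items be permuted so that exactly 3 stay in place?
Choose the 3 fixed points C(11,3) = 165, derange the rest: !8 = Σ_{j=0}^{8} (-1)^j·8!/j! = 40320 - 40320 + 20160 - 6720 + 1680 - 336 + 56 - 8 + 1 = 14833. Product = 165 × 14833 = 2447445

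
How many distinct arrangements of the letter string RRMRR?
5! / (4! × 1!) = 5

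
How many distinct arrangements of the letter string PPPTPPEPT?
9! / (1! × 2! × 6!) = 252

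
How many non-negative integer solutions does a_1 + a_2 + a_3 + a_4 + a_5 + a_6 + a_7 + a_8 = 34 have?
C(34+8-1, 8-1) = C(41, 7) = 22481940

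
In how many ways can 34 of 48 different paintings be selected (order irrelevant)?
C(48,34) = 48!/(34!×14!) = 482320623240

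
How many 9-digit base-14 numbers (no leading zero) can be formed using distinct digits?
First digit: 13 choices (nonzero). Then descending: 13 × 13 × 12 × 11 × 10 × 9 × 8 × 7 × 6 = 674593920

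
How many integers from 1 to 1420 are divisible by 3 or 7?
⌊1420/3⌋ + ⌊1420/7⌋ - ⌊1420/21⌋ = 473 + 202 - 67 = 608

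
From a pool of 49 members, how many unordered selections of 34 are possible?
C(49,34) = 49!/(34!×15!) = 1575580702584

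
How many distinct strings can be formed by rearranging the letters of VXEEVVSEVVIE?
12! / (1! × 5! × 4! × 1! × 1!) = 166320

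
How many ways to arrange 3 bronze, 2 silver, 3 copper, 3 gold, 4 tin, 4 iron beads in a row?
19! / (3! × 2! × 3! × 3! × 4! × 4!) = 488864376000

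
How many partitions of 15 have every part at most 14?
Let r_j(i) = number of partitions of i into parts ≤ j, for i = 0..15. r_1(i) = 1 for all i; r_j(i) = r_{j-1}(i) + r_j(i-j). Rows j = 2..14: ≤2: 1 1 2 2 3 3 4 4 5 5 6 6 7 7 8 8; ≤3: 1 1 2 3 4 5 7 8 10 12 14 16 19 21 24 27; ≤4: 1 1 2 3 5 6 9 11 15 18 23 27 34 39 47 54; ≤5: 1 1 2 3 5 7 10 13 18 23 30 37 47 57 70 84; ≤6: 1 1 2 3 5 7 11 14 20 26 35 44 58 71 90 110; ≤7: 1 1 2 3 5 7 11 15 21 28 38 49 65 82 105 131; ≤8: 1 1 2 3 5 7 11 15 22 29 40 52 70 89 116 146; ≤9: 1 1 2 3 5 7 11 15 22 30 41 54 73 94 123 157; ≤10: 1 1 2 3 5 7 11 15 22 30 42 55 75 97 128 164; ≤11: 1 1 2 3 5 7 11 15 22 30 42 56 76 99 131 169; ≤12: 1 1 2 3 5 7 11 15 22 30 42 56 77 100 133 172; ≤13: 1 1 2 3 5 7 11 15 22 30 42 56 77 101 134 174; ≤14: 1 1 2 3 5 7 11 15 22 30 42 56 77 101 135 175. r_14(15) = 175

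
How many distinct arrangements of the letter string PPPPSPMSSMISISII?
16! / (5! × 5! × 2! × 4!) = 30270240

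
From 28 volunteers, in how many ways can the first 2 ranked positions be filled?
P(28,2) = 28!/(28-2)! = 756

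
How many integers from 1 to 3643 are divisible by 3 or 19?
⌊3643/3⌋ + ⌊3643/19⌋ - ⌊3643/57⌋ = 1214 + 191 - 63 = 1342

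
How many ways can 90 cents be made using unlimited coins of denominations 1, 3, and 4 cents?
Coefficient of x^90 in 1/(1-x^1) · 1/(1-x^3) · 1/(1-x^4). Case on j = number of 4-cent coins (j = 0..22); remainder r = 90 - 4j is made from {1,3} in ⌊r/3⌋+1 ways. r = 90, 86, 82, 78, 74, 70, 66, 62, 58, 54, 50, 46, 42, 38, 34, 30, 26, 22, 18, 14, 10, 6, 2 → 31 + 29 + 28 + 27 + 25 + 24 + 23 + 21 + 20 + 19 + 17 + 16 + 15 + 13 + 12 + 11 + 9 + 8 + 7 + 5 + 4 + 3 + 1 = 368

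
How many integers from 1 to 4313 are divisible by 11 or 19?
⌊4313/11⌋ + ⌊4313/19⌋ - ⌊4313/209⌋ = 392 + 227 - 20 = 599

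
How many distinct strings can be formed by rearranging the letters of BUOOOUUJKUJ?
11! / (3! × 2! × 4! × 1! × 1!) = 138600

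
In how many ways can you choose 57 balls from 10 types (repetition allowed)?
C(57+10-1, 10-1) = C(66, 9) = 37014131440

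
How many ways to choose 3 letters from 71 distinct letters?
C(71,3) = 71!/(3!×68!) = 57155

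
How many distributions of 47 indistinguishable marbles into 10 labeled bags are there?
C(47+10-1, 10-1) = C(56, 9) = 7575968400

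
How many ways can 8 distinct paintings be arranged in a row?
8! = 40320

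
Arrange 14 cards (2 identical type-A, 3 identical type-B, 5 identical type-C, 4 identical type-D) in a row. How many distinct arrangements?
14! / (2! × 3! × 5! × 4!) = 2522520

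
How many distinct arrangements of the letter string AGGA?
4! / (2! × 2!) = 6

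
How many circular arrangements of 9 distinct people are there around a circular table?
Circular: fix one position, arrange the rest. (9-1)! = 40320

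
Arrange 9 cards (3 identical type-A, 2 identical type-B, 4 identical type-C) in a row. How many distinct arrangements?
9! / (3! × 2! × 4!) = 1260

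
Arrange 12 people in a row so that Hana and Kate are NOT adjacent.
Total - adjacent = 12! - (12-1)!×2 = 479001600 - 79833600 = 399168000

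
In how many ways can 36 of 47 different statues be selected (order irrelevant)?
C(47,36) = 47!/(36!×11!) = 17417133617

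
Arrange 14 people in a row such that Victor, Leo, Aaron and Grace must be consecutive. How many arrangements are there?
Treat the 4 as one block: (14-4+1)! × 4! = 39916800 × 24 = 958003200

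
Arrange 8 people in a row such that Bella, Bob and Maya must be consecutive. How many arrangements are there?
Treat the 3 as one block: (8-3+1)! × 3! = 720 × 6 = 4320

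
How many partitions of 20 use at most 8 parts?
By conjugation, equals partitions of 20 into parts ≤ 8. Let r_j(i) = number of partitions of i into parts ≤ j, for i = 0..20. r_1(i) = 1 for all i; r_j(i) = r_{j-1}(i) + r_j(i-j). Rows j = 2..8: ≤2: 1 1 2 2 3 3 4 4 5 5 6 6 7 7 8 8 9 9 10 10 11; ≤3: 1 1 2 3 4 5 7 8 10 12 14 16 19 21 24 27 30 33 37 40 44; ≤4: 1 1 2 3 5 6 9 11 15 18 23 27 34 39 47 54 64 72 84 94 108; ≤5: 1 1 2 3 5 7 10 13 18 23 30 37 47 57 70 84 101 119 141 164 192; ≤6: 1 1 2 3 5 7 11 14 20 26 35 44 58 71 90 110 136 163 199 235 282; ≤7: 1 1 2 3 5 7 11 15 21 28 38 49 65 82 105 131 164 201 248 300 364; ≤8: 1 1 2 3 5 7 11 15 22 29 40 52 70 89 116 146 186 230 288 352 434. r_8(20) = 434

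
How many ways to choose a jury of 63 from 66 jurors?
C(66,63) = 66!/(63!×3!) = 45760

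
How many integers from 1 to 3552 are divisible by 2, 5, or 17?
⌊3552/2⌋+⌊3552/5⌋+⌊3552/17⌋ - ⌊3552/10⌋-⌊3552/34⌋-⌊3552/85⌋ + ⌊3552/170⌋ = 1776+710+208 - 355-104-41 + 20 = 2214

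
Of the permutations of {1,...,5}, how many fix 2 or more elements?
Exactly j fixed points: C(5,j)·!(5-j); sum over j ≥ 2 (derangement numbers via !m = (m-1)·(!(m-1) + !(m-2)): !0..!3 = 1, 0, 1, 2). Σ_{j=2}^{5} C(5,j)·!(5-j) = C(5,2)·!3 + C(5,3)·!2 + C(5,4)·!1 + C(5,5)·!0 = 10·2 + 10·1 + 5·0 + 1·1 = 31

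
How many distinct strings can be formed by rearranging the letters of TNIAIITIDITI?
12! / (1! × 3! × 6! × 1! × 1!) = 110880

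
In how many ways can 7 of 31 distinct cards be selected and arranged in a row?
P(31,7) = 31!/(31-7)! = 13253058000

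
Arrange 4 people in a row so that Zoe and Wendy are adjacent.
Treat as block: (4-1)! × 2! = 6 × 2 = 12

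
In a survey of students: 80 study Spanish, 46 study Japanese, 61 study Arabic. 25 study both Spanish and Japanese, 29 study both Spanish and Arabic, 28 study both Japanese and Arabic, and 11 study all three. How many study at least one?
|A∪B∪C| = 80+46+61-25-29-28+11 = 116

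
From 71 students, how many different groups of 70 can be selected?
C(71,70) = 71!/(70!×1!) = 71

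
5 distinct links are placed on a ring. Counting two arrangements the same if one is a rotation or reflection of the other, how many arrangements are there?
(5-1)!/2 = 24/2 = 12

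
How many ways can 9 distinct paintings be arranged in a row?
9! = 362880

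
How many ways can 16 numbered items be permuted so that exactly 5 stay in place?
Choose the 5 fixed points C(16,5) = 4368, derange the rest: !11 = Σ_{j=0}^{11} (-1)^j·11!/j! = 39916800 - 39916800 + 19958400 - 6652800 + 1663200 - 332640 + 55440 - 7920 + 990 - 110 + 11 - 1 = 14684570. Product = 4368 × 14684570 = 64142201760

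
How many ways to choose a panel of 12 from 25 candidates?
C(25,12) = 25!/(12!×13!) = 5200300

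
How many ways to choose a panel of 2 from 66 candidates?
C(66,2) = 66!/(2!×64!) = 2145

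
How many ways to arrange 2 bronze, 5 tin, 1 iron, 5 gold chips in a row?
13! / (2! × 5! × 1! × 5!) = 216216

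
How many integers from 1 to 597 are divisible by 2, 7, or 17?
⌊597/2⌋+⌊597/7⌋+⌊597/17⌋ - ⌊597/14⌋-⌊597/34⌋-⌊597/119⌋ + ⌊597/238⌋ = 298+85+35 - 42-17-5 + 2 = 356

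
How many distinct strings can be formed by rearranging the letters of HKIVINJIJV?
10! / (1! × 2! × 2! × 3! × 1! × 1!) = 151200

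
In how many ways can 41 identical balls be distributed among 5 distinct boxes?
C(41+5-1, 5-1) = C(45, 4) = 148995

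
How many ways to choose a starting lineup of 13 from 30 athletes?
C(30,13) = 30!/(13!×17!) = 119759850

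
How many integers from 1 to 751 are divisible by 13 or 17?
⌊751/13⌋ + ⌊751/17⌋ - ⌊751/221⌋ = 57 + 44 - 3 = 98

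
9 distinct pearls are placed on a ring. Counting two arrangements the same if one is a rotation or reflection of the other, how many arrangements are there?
(9-1)!/2 = 40320/2 = 20160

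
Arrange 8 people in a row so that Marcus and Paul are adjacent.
Treat as block: (8-1)! × 2! = 5040 × 2 = 10080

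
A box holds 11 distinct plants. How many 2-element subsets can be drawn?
C(11,2) = 11!/(2!×9!) = 55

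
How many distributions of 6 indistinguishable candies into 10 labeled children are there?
C(6+10-1, 10-1) = C(15, 9) = 5005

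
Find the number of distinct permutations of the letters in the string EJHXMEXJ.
8! / (1! × 2! × 2! × 1! × 2!) = 5040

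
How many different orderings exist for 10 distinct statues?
10! = 3628800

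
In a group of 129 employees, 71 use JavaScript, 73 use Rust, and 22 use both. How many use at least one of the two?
|A∪B| = |A| + |B| - |A∩B| = 71 + 73 - 22 = 122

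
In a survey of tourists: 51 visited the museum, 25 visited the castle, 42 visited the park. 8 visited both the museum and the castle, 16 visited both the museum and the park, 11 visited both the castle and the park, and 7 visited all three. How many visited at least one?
|A∪B∪C| = 51+25+42-8-16-11+7 = 90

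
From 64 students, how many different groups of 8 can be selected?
C(64,8) = 64!/(8!×56!) = 4426165368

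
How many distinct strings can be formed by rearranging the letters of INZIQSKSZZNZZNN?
15! / (2! × 1! × 4! × 5! × 1! × 2!) = 113513400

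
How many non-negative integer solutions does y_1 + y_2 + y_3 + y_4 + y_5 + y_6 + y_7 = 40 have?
C(40+7-1, 7-1) = C(46, 6) = 9366819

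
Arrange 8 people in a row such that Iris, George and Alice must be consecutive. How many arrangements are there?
Treat the 3 as one block: (8-3+1)! × 3! = 720 × 6 = 4320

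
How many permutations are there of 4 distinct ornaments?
4! = 24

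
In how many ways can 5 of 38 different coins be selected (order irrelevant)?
C(38,5) = 38!/(5!×33!) = 501942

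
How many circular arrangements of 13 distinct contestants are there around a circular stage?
Circular: fix one position, arrange the rest. (13-1)! = 479001600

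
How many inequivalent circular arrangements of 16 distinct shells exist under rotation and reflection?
(16-1)!/2 = 1307674368000/2 = 653837184000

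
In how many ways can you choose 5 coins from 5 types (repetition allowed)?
C(5+5-1, 5-1) = C(9, 4) = 126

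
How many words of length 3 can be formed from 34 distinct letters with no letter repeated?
P(34,3) = 34!/(34-3)! = 35904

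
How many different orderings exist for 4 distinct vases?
4! = 24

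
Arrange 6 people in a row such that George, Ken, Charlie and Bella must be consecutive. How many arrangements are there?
Treat the 4 as one block: (6-4+1)! × 4! = 6 × 24 = 144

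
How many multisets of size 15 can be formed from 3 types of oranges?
C(15+3-1, 3-1) = C(17, 2) = 136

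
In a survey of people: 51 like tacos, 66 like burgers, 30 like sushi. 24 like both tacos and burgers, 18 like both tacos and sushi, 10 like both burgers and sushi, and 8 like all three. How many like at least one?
|A∪B∪C| = 51+66+30-24-18-10+8 = 103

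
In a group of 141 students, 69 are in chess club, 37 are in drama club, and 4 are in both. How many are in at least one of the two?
|A∪B| = |A| + |B| - |A∩B| = 69 + 37 - 4 = 102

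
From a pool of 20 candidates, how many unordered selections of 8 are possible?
C(20,8) = 20!/(8!×12!) = 125970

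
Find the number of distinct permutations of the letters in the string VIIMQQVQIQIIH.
13! / (4! × 1! × 5! × 2! × 1!) = 1081080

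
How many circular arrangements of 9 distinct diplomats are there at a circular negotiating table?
Circular: fix one position, arrange the rest. (9-1)! = 40320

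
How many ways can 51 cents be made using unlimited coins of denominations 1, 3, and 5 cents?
Coefficient of x^51 in 1/(1-x^1) · 1/(1-x^3) · 1/(1-x^5). Case on j = number of 5-cent coins (j = 0..10); remainder r = 51 - 5j is made from {1,3} in ⌊r/3⌋+1 ways. r = 51, 46, 41, 36, 31, 26, 21, 16, 11, 6, 1 → 18 + 16 + 14 + 13 + 11 + 9 + 8 + 6 + 4 + 3 + 1 = 103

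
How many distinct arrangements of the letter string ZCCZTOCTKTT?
11! / (4! × 1! × 2! × 1! × 3!) = 138600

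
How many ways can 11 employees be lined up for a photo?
11! = 39916800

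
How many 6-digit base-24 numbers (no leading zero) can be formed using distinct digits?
First digit: 23 choices (nonzero). Then descending: 23 × 23 × 22 × 21 × 20 × 19 = 92871240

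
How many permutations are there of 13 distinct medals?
13! = 6227020800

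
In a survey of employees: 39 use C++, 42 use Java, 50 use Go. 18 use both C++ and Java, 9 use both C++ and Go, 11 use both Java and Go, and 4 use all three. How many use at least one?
|A∪B∪C| = 39+42+50-18-9-11+4 = 97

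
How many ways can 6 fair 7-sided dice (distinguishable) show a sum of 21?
Coefficient of x^21 in (x + x² + ... + x^7)^6. By inclusion-exclusion on dice exceeding 7: Σ_j (-1)^j C(6,j)·C(21-1-7j, 5) = C(6,0)·C(20,5) - C(6,1)·C(13,5) + C(6,2)·C(6,5) = 1·15504 - 6·1287 + 15·6 = 7872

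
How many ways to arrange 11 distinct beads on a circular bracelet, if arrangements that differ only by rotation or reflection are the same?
(11-1)!/2 = 3628800/2 = 1814400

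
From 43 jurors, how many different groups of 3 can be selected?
C(43,3) = 43!/(3!×40!) = 12341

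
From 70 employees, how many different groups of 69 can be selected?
C(70,69) = 70!/(69!×1!) = 70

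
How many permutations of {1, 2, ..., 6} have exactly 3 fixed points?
Choose the 3 fixed points C(6,3) = 20, derange the rest: !3 = Σ_{j=0}^{3} (-1)^j·3!/j! = 6 - 6 + 3 - 1 = 2. Product = 20 × 2 = 40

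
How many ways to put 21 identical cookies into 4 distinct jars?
C(21+4-1, 4-1) = C(24, 3) = 2024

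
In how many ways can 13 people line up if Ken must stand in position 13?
Fix one position: (13-1)! = 479001600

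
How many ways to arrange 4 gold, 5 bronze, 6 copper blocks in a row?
15! / (4! × 5! × 6!) = 630630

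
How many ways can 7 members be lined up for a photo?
7! = 5040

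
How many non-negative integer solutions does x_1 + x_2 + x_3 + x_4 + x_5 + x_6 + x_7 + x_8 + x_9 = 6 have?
C(6+9-1, 9-1) = C(14, 8) = 3003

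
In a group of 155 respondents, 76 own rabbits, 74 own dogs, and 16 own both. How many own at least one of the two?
|A∪B| = |A| + |B| - |A∩B| = 76 + 74 - 16 = 134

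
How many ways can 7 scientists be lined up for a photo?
7! = 5040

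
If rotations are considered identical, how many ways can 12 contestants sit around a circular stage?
Circular: fix one position, arrange the rest. (12-1)! = 39916800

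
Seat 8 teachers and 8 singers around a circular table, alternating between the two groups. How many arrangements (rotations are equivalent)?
Fix one of the teachers: (8-1)! ways for the remaining teachers, × 8! ways for the singers = 5040 × 40320 = 203212800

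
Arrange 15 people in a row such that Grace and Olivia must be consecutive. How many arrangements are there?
Treat the 2 as one block: (15-2+1)! × 2! = 87178291200 × 2 = 174356582400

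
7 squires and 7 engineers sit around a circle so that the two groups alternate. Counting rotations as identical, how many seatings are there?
Fix one of the squires: (7-1)! ways for the remaining squires, × 7! ways for the engineers = 720 × 5040 = 3628800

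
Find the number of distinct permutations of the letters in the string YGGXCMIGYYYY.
12! / (1! × 1! × 5! × 1! × 1! × 3!) = 665280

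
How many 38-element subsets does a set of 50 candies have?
C(50,38) = 50!/(38!×12!) = 121399651100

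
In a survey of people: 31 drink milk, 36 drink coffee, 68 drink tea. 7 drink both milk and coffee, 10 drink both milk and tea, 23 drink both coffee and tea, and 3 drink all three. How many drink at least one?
|A∪B∪C| = 31+36+68-7-10-23+3 = 98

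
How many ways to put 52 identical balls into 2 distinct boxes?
C(52+2-1, 2-1) = C(53, 1) = 53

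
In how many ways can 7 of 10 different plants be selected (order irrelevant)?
C(10,7) = 10!/(7!×3!) = 120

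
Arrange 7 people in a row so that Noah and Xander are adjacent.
Treat as block: (7-1)! × 2! = 720 × 2 = 1440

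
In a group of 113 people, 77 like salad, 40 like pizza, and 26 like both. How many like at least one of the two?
|A∪B| = |A| + |B| - |A∩B| = 77 + 40 - 26 = 91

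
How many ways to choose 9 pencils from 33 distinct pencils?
C(33,9) = 33!/(9!×24!) = 38567100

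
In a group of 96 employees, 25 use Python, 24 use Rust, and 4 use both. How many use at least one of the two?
|A∪B| = |A| + |B| - |A∩B| = 25 + 24 - 4 = 45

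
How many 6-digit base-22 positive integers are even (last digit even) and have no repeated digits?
Last∈{0,2,4,6,8,10,12,14,16,18,20}. Last=0: 2441880. Last nonzero: 10×20×P(20,4) = 23256000. Total = 25697880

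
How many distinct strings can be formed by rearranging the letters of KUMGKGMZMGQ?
11! / (3! × 1! × 2! × 1! × 1! × 3!) = 554400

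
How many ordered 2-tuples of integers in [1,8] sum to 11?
Coefficient of x^11 in (x + x² + ... + x^8)^2. By inclusion-exclusion on dice exceeding 8: Σ_j (-1)^j C(2,j)·C(11-1-8j, 1) = C(2,0)·C(10,1) - C(2,1)·C(2,1) = 1·10 - 2·2 = 6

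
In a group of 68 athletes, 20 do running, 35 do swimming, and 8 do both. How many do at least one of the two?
|A∪B| = |A| + |B| - |A∩B| = 20 + 35 - 8 = 47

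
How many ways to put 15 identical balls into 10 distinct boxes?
C(15+10-1, 10-1) = C(24, 9) = 1307504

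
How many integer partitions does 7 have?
Pentagonal recurrence p(n) = p(n-1) + p(n-2) - p(n-5) - p(n-7) + p(n-12) + p(n-15) - ... gives p(0..6) = 1, 1, 2, 3, 5, 7, 11. p(7) = p(6) + p(5) - p(2) - p(0) = 11 + 7 - 2 - 1 = 15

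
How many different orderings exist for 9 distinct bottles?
9! = 362880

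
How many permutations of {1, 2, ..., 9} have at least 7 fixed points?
Exactly j fixed points: C(9,j)·!(9-j); sum over j ≥ 7 (derangement numbers via !m = (m-1)·(!(m-1) + !(m-2)): !0..!2 = 1, 0, 1). Σ_{j=7}^{9} C(9,j)·!(9-j) = C(9,7)·!2 + C(9,8)·!1 + C(9,9)·!0 = 36·1 + 9·0 + 1·1 = 37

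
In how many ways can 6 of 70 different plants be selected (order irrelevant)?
C(70,6) = 70!/(6!×64!) = 131115985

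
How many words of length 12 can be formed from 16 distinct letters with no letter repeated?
P(16,12) = 16!/(16-12)! = 871782912000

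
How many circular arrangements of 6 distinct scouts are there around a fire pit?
Circular: fix one position, arrange the rest. (6-1)! = 120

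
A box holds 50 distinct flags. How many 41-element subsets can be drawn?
C(50,41) = 50!/(41!×9!) = 2505433700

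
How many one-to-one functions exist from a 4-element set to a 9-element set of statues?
P(9,4) = 9!/(9-4)! = 3024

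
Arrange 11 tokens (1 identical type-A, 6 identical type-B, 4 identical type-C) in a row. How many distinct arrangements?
11! / (1! × 6! × 4!) = 2310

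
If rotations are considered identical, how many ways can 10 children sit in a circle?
Circular: fix one position, arrange the rest. (10-1)! = 362880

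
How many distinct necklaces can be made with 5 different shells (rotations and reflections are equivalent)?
(5-1)!/2 = 24/2 = 12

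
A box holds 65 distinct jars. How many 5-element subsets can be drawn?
C(65,5) = 65!/(5!×60!) = 8259888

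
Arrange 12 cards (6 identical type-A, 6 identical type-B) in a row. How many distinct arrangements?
12! / (6! × 6!) = 924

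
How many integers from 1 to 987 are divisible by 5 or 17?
⌊987/5⌋ + ⌊987/17⌋ - ⌊987/85⌋ = 197 + 58 - 11 = 244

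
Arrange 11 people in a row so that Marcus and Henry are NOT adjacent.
Total - adjacent = 11! - (11-1)!×2 = 39916800 - 7257600 = 32659200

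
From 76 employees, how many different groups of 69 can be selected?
C(76,69) = 76!/(69!×7!) = 2186189400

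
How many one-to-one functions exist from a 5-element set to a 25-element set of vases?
P(25,5) = 25!/(25-5)! = 6375600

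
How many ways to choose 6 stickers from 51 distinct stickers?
C(51,6) = 51!/(6!×45!) = 18009460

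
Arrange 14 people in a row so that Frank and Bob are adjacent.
Treat as block: (14-1)! × 2! = 6227020800 × 2 = 12454041600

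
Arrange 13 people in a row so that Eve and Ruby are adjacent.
Treat as block: (13-1)! × 2! = 479001600 × 2 = 958003200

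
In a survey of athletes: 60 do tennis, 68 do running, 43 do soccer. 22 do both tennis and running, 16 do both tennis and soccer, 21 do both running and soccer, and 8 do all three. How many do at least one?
|A∪B∪C| = 60+68+43-22-16-21+8 = 120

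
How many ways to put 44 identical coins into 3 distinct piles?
C(44+3-1, 3-1) = C(46, 2) = 1035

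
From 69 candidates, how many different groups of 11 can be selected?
C(69,11) = 69!/(11!×58!) = 1823810410032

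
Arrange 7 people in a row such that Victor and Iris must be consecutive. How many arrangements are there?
Treat the 2 as one block: (7-2+1)! × 2! = 720 × 2 = 1440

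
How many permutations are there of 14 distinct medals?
14! = 87178291200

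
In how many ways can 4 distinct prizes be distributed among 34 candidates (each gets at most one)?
P(34,4) = 34!/(34-4)! = 1113024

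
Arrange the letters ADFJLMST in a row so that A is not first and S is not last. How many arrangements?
By inclusion-exclusion: 8! - 2×(8-1)! + (8-2)! = 40320 - 10080 + 720 = 30960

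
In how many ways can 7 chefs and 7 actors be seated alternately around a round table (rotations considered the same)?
Fix one of the chefs: (7-1)! ways for the remaining chefs, × 7! ways for the actors = 720 × 5040 = 3628800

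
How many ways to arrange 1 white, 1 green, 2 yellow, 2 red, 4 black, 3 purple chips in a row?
13! / (1! × 1! × 2! × 2! × 4! × 3!) = 10810800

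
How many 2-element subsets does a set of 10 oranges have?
C(10,2) = 10!/(2!×8!) = 45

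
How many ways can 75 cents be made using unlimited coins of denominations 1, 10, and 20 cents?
Coefficient of x^75 in 1/(1-x^1) · 1/(1-x^10) · 1/(1-x^20). Case on j = number of 20-cent coins (j = 0..3); remainder r = 75 - 20j is made from {1,10} in ⌊r/10⌋+1 ways. r = 75, 55, 35, 15 → 8 + 6 + 4 + 2 = 20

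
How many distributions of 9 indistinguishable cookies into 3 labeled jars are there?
C(9+3-1, 3-1) = C(11, 2) = 55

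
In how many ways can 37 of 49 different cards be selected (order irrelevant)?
C(49,37) = 49!/(37!×12!) = 92263734836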